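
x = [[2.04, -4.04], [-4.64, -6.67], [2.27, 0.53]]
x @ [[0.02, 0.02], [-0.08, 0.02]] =[[0.36, -0.04],[0.44, -0.23],[0.0, 0.06]]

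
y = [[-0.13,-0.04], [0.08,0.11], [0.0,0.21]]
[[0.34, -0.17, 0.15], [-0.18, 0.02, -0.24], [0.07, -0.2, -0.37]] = y@[[-2.72,1.59,-0.58], [0.35,-0.95,-1.78]]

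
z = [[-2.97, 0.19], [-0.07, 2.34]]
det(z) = -6.936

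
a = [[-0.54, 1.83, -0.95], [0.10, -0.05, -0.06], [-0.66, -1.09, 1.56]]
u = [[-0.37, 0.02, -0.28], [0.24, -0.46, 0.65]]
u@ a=[[0.39,-0.37,-0.09],[-0.60,-0.25,0.81]]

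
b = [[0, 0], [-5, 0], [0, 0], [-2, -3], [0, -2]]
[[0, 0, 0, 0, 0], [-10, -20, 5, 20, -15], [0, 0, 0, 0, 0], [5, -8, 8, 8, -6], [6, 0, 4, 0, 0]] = b @ [[2, 4, -1, -4, 3], [-3, 0, -2, 0, 0]]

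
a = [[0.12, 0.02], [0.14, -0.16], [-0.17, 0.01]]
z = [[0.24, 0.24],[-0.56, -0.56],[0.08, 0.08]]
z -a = [[0.12, 0.22], [-0.70, -0.40], [0.25, 0.07]]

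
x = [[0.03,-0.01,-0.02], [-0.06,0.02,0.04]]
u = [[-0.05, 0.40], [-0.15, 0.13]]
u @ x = [[-0.03, 0.01, 0.02],[-0.01, 0.00, 0.01]]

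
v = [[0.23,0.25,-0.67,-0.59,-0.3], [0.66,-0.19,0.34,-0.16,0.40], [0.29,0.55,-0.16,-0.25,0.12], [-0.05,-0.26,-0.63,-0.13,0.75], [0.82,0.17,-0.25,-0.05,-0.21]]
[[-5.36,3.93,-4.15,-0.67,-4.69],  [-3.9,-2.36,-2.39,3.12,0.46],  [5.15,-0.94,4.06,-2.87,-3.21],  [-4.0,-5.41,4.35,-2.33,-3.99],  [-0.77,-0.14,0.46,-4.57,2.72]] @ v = [[-3.65,-4.99,7.19,3.89,3.16], [-2.93,-2.57,0.11,2.85,2.18], [-0.75,3.90,-1.81,-3.37,-2.91], [-6.38,2.35,2.61,2.64,-1.35], [2.32,1.74,2.59,0.82,-3.77]]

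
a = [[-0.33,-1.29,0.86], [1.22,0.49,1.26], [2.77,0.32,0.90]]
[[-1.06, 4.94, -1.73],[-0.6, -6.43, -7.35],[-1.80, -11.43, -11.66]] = a @ [[-0.71, -3.65, -3.37], [0.91, -3.13, 0.39], [-0.14, -0.35, -2.72]]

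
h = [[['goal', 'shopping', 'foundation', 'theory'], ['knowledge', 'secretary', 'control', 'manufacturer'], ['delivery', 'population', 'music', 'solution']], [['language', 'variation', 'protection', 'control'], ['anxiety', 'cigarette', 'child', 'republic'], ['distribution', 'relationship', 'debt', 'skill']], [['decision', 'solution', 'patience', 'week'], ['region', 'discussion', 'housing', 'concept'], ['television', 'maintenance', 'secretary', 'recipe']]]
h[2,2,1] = 'maintenance'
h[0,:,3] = ['theory', 'manufacturer', 'solution']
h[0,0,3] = 'theory'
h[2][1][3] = 'concept'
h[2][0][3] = 'week'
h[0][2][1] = 'population'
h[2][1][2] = 'housing'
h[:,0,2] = ['foundation', 'protection', 'patience']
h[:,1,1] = ['secretary', 'cigarette', 'discussion']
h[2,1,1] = 'discussion'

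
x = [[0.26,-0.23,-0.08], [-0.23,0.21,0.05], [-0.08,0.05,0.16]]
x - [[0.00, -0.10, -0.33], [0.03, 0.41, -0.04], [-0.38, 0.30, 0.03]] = [[0.26,-0.13,0.25], [-0.26,-0.2,0.09], [0.30,-0.25,0.13]]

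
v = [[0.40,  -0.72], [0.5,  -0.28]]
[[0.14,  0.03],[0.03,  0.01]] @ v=[[0.07,-0.11], [0.02,-0.02]]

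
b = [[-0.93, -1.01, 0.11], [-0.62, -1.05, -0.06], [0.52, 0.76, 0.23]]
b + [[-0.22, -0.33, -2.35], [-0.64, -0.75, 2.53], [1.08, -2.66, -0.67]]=[[-1.15, -1.34, -2.24], [-1.26, -1.80, 2.47], [1.60, -1.90, -0.44]]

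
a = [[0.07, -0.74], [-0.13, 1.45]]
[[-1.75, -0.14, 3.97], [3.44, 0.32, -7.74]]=a @ [[2.00, 5.03, 4.67], [2.55, 0.67, -4.92]]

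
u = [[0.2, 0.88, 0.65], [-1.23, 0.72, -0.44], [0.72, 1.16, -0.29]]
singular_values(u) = [1.63, 1.48, 0.74]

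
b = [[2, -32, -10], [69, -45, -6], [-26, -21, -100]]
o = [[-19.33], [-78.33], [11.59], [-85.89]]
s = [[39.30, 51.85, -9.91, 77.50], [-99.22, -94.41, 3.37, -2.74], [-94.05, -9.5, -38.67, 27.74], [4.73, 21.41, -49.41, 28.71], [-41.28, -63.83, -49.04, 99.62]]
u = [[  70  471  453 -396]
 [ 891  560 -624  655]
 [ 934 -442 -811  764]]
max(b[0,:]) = 2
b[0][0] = 2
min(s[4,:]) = -63.83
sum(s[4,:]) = -54.53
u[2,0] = 934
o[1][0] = -78.33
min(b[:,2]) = -100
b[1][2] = -6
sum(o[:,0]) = -171.95999999999998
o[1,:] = [-78.33]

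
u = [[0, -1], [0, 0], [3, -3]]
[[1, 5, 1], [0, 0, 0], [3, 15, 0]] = u @ [[0, 0, -1], [-1, -5, -1]]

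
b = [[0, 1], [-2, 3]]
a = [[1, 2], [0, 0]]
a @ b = [[-4, 7], [0, 0]]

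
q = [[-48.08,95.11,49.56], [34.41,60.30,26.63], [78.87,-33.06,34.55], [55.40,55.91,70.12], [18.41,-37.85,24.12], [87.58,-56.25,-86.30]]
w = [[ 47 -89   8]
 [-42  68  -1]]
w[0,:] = [47, -89, 8]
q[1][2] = 26.63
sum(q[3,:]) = 181.43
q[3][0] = 55.4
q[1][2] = 26.63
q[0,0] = -48.08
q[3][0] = 55.4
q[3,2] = 70.12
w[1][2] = -1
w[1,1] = 68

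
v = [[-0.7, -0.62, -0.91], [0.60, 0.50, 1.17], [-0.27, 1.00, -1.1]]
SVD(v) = [[-0.57,-0.42,0.70], [0.66,0.28,0.70], [-0.49,0.87,0.12]] @ diag([2.0599491410469244, 1.3063725305618143, 0.11958406120198377]) @ [[0.45, 0.10, 0.89], [0.17, 0.97, -0.19], [-0.88, 0.24, 0.42]]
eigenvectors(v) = [[0.37, -0.91, -0.57], [-0.49, 0.1, 0.69], [0.79, 0.40, 0.45]]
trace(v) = -1.30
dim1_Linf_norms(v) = [0.91, 1.17, 1.1]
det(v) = 0.32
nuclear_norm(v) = 3.49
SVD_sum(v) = [[-0.53, -0.11, -1.05],[0.61, 0.13, 1.2],[-0.45, -0.1, -0.89]] + [[-0.09, -0.53, 0.1], [0.06, 0.35, -0.07], [0.19, 1.09, -0.22]] + [[-0.07, 0.02, 0.04], [-0.07, 0.02, 0.04], [-0.01, 0.0, 0.01]]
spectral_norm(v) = 2.06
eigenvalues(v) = [-1.84, -0.23, 0.77]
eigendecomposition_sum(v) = [[-0.25,0.20,-0.61], [0.33,-0.26,0.82], [-0.54,0.43,-1.33]] + [[-0.25,-0.2,-0.01], [0.03,0.02,0.00], [0.11,0.09,0.0]] + [[-0.20, -0.61, -0.29], [0.24, 0.74, 0.35], [0.16, 0.48, 0.23]]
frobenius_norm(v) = 2.44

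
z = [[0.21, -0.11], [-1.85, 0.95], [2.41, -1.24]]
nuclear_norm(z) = 3.43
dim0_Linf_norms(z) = [2.41, 1.24]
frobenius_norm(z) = 3.42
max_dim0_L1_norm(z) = 4.47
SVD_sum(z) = [[0.21, -0.11],[-1.85, 0.95],[2.41, -1.24]] + [[-0.0, -0.0],[-0.00, -0.0],[-0.0, -0.00]]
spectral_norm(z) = 3.42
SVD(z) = [[-0.07,-0.81], [0.61,-0.5], [-0.79,-0.32]] @ diag([3.424455434826258, 0.0022304458991908717]) @ [[-0.89, 0.46], [0.46, 0.89]]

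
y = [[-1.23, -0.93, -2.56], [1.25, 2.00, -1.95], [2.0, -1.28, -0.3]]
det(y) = 21.42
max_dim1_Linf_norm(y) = 2.56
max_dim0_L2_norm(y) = 3.23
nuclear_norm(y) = 8.41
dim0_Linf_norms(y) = [2.0, 2.0, 2.56]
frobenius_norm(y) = 4.90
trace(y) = 0.47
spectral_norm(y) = 3.28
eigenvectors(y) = [[-0.73+0.00j,(-0.73-0j),(-0.02+0j)], [0.01+0.36j,(0.01-0.36j),-0.93+0.00j], [(0.01+0.58j),(0.01-0.58j),0.37+0.00j]]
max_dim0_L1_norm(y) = 4.81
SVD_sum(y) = [[0.11, 0.58, -2.07], [0.12, 0.67, -2.38], [0.0, 0.01, -0.04]] + [[-1.65,-1.05,-0.38], [1.42,0.91,0.33], [0.76,0.49,0.18]] + [[0.32, -0.45, -0.11], [-0.3, 0.43, 0.10], [1.23, -1.78, -0.43]]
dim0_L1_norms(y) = [4.48, 4.21, 4.81]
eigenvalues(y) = [(-1.17+2.51j), (-1.17-2.51j), (2.8+0j)]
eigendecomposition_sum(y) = [[-0.61+1.24j, -0.49-0.26j, -1.26-0.57j], [(0.63+0.29j), (-0.12+0.25j), -0.27+0.64j], [1.00+0.46j, (-0.19+0.4j), (-0.43+1.02j)]] + [[(-0.61-1.24j), (-0.49+0.26j), (-1.26+0.57j)], [0.63-0.29j, (-0.12-0.25j), -0.27-0.64j], [1.00-0.46j, (-0.19-0.4j), (-0.43-1.02j)]] + [[(-0+0j), (0.05-0j), -0.03+0.00j], [(-0+0j), 2.24-0.00j, -1.41+0.00j], [0.00-0.00j, (-0.89+0j), (0.56-0j)]]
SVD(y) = [[0.66, -0.72, 0.24],[0.76, 0.62, -0.23],[0.01, 0.33, 0.94]] @ diag([3.279977645152712, 2.791456872185655, 2.339725449283729]) @ [[0.05, 0.27, -0.96], [0.83, 0.53, 0.19], [0.56, -0.81, -0.20]]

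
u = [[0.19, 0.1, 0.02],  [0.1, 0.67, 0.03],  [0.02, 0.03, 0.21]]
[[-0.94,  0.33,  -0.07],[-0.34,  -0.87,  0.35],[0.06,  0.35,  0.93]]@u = [[-0.15, 0.13, -0.02], [-0.14, -0.61, 0.04], [0.06, 0.27, 0.21]]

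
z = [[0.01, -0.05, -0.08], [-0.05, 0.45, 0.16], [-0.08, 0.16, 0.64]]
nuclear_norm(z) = 1.10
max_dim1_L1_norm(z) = 0.88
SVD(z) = [[-0.13, 0.01, 0.99], [0.49, -0.87, 0.07], [0.86, 0.50, 0.11]] @ diag([0.7431967123449107, 0.35896237283440274, 0.0021590851793134073]) @ [[-0.13, 0.49, 0.86], [0.01, -0.87, 0.5], [-0.99, -0.07, -0.11]]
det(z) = -0.00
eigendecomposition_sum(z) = [[-0.0, -0.00, -0.0], [-0.0, -0.00, -0.00], [-0.0, -0.0, -0.0]] + [[0.01,-0.05,-0.08],  [-0.05,0.18,0.31],  [-0.08,0.31,0.55]] + [[0.00, -0.00, 0.00], [-0.0, 0.27, -0.15], [0.0, -0.15, 0.09]]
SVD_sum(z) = [[0.01, -0.05, -0.08],[-0.05, 0.18, 0.31],[-0.08, 0.31, 0.55]] + [[0.00, -0.0, 0.00], [-0.0, 0.27, -0.15], [0.00, -0.15, 0.09]] + [[-0.0, -0.0, -0.0], [-0.00, -0.00, -0.00], [-0.0, -0.00, -0.00]]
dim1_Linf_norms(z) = [0.08, 0.45, 0.64]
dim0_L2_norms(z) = [0.09, 0.48, 0.66]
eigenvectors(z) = [[-0.99,-0.13,0.01],[-0.07,0.49,-0.87],[-0.11,0.86,0.5]]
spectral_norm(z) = 0.74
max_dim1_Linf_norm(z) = 0.64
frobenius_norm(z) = 0.83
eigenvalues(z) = [-0.0, 0.74, 0.36]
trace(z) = 1.10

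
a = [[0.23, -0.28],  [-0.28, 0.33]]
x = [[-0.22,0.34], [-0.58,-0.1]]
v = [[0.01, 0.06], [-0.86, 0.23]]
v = a + x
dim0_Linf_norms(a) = [0.28, 0.33]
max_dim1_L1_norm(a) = 0.61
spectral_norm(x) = 0.62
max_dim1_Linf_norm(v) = 0.86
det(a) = -0.00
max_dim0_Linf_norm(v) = 0.86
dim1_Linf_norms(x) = [0.34, 0.58]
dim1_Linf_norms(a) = [0.28, 0.33]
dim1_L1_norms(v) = [0.07, 1.09]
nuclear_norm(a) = 0.57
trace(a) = 0.56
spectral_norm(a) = 0.56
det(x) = 0.22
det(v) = 0.05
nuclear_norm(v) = 0.95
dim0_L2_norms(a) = [0.36, 0.43]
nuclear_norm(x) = 0.97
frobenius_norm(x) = 0.71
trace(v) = 0.24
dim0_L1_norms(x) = [0.8, 0.44]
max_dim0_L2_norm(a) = 0.43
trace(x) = -0.32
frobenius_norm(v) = 0.89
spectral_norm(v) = 0.89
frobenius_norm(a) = 0.56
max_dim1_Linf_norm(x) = 0.58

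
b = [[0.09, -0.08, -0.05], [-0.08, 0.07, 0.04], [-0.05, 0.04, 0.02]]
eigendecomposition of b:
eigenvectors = [[-0.7, 0.54, -0.46], [0.61, 0.13, -0.78], [0.36, 0.83, 0.43]]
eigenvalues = [0.19, -0.01, 0.0]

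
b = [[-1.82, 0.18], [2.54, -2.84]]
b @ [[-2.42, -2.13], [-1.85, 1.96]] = [[4.07,4.23], [-0.89,-10.98]]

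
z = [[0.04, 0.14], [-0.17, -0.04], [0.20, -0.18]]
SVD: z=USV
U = [[0.16, 0.71], [0.39, -0.68], [-0.91, -0.17]]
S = [0.3, 0.19]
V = [[-0.82, 0.58], [0.58, 0.82]]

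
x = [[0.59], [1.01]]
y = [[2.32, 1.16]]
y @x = [[2.54]]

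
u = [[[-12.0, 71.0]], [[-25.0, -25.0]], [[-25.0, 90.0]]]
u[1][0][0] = -25.0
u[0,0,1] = 71.0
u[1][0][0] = -25.0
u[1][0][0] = -25.0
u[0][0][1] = 71.0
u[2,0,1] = 90.0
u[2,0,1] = 90.0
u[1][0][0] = -25.0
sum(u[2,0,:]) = 65.0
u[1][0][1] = -25.0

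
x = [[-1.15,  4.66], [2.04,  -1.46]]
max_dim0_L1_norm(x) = 6.12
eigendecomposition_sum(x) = [[0.94, 1.35], [0.59, 0.85]] + [[-2.09,3.31], [1.45,-2.31]]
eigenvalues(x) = [1.78, -4.39]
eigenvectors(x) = [[0.85,-0.82], [0.53,0.57]]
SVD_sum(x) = [[-1.72, 4.44], [0.76, -1.96]] + [[0.57, 0.22], [1.28, 0.50]]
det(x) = -7.83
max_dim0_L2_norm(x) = 4.88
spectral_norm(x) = 5.20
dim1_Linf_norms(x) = [4.66, 2.04]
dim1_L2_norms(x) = [4.8, 2.51]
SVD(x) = [[0.92, -0.4], [-0.4, -0.92]] @ diag([5.202671516677144, 1.5044962909746078]) @ [[-0.36, 0.93], [-0.93, -0.36]]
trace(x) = -2.61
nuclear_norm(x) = 6.71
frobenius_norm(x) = 5.42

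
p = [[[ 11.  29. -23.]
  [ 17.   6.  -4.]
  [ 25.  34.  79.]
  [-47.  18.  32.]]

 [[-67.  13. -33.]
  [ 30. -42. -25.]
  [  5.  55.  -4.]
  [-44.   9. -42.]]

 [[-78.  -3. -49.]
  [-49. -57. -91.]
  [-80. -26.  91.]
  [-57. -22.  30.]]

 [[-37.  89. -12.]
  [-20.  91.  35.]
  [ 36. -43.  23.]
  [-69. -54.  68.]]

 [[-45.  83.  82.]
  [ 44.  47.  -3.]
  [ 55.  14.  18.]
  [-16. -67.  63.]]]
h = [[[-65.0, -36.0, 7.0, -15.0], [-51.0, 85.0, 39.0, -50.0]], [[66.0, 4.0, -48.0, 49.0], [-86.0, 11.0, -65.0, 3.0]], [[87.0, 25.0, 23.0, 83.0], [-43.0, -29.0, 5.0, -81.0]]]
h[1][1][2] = -65.0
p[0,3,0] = -47.0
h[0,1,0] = -51.0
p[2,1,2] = -91.0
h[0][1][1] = 85.0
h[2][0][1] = 25.0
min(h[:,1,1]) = -29.0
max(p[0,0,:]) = 29.0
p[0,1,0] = 17.0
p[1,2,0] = 5.0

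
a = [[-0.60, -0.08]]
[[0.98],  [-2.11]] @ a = [[-0.59,-0.08], [1.27,0.17]]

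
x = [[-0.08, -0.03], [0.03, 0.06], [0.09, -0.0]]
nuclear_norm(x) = 0.19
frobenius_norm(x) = 0.14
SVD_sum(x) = [[-0.08, -0.03], [0.05, 0.02], [0.08, 0.03]] + [[0.0, -0.0], [-0.02, 0.04], [0.01, -0.03]]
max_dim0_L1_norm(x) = 0.2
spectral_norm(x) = 0.13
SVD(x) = [[-0.66, 0.05],[0.37, -0.85],[0.66, 0.52]] @ diag([0.129732758536961, 0.05540226856718567]) @ [[0.95, 0.32], [0.32, -0.95]]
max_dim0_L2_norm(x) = 0.12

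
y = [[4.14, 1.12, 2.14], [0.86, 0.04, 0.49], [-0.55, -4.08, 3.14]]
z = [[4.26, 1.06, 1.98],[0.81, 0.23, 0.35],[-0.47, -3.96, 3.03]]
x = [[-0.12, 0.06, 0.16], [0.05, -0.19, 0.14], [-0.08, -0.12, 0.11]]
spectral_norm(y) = 5.18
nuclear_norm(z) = 9.91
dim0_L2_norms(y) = [4.26, 4.23, 3.83]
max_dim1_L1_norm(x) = 0.38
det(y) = -1.99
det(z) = -0.04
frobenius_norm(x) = 0.37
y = z + x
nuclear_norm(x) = 0.57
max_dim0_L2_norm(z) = 4.36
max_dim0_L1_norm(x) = 0.41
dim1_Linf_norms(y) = [4.14, 0.86, 4.08]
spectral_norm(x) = 0.30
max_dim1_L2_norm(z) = 5.01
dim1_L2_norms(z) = [4.82, 0.91, 5.01]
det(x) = -0.00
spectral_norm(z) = 5.01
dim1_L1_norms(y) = [7.4, 1.39, 7.77]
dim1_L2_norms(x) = [0.21, 0.24, 0.18]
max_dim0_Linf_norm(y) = 4.14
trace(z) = 7.52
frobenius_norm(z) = 7.01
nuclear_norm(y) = 10.15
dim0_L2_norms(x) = [0.15, 0.23, 0.24]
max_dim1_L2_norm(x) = 0.24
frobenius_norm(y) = 7.12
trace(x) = -0.20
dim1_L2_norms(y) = [4.79, 0.99, 5.18]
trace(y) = 7.32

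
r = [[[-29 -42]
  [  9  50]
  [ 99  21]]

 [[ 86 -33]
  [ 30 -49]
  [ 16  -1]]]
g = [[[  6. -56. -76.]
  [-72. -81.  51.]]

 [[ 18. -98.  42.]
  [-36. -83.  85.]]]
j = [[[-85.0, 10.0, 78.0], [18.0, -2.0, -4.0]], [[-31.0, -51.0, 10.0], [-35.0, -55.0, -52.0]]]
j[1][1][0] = -35.0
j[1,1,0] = -35.0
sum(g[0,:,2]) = -25.0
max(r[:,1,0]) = 30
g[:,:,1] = [[-56.0, -81.0], [-98.0, -83.0]]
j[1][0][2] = 10.0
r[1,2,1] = -1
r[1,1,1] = -49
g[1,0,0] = 18.0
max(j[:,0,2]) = 78.0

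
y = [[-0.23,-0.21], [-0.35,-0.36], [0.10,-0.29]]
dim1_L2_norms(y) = [0.31, 0.5, 0.31]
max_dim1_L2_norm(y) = 0.5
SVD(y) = [[-0.50, 0.19], [-0.82, 0.2], [-0.27, -0.96]] @ diag([0.6093779976350117, 0.26806427587118653]) @ [[0.62, 0.79], [-0.79, 0.62]]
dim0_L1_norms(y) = [0.68, 0.86]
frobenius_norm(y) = 0.67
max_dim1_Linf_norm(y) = 0.36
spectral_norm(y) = 0.61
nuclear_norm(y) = 0.88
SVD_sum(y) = [[-0.19, -0.24], [-0.31, -0.39], [-0.10, -0.13]] + [[-0.04,  0.03], [-0.04,  0.03], [0.20,  -0.16]]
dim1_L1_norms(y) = [0.44, 0.71, 0.39]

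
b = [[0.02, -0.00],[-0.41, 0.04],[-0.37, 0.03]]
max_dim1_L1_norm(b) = 0.45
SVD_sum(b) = [[0.02, -0.0], [-0.41, 0.04], [-0.37, 0.03]] + [[0.00, 0.00], [0.00, 0.0], [-0.0, -0.0]]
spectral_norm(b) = 0.55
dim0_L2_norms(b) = [0.55, 0.05]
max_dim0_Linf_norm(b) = 0.41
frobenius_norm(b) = 0.55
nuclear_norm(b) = 0.56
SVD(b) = [[-0.04, -0.37], [0.74, -0.63], [0.67, 0.68]] @ diag([0.5548661564674497, 0.004852670093828669]) @ [[-1.00, 0.09], [-0.09, -1.00]]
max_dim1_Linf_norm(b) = 0.41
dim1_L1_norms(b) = [0.02, 0.45, 0.4]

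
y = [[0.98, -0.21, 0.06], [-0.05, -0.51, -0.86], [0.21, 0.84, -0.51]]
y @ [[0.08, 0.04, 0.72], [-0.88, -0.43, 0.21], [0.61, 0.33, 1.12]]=[[0.3, 0.15, 0.73], [-0.08, -0.07, -1.11], [-1.03, -0.52, -0.24]]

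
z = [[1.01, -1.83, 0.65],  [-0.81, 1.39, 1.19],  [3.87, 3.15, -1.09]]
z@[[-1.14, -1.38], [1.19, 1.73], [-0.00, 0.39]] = [[-3.33, -4.31], [2.58, 3.99], [-0.66, -0.32]]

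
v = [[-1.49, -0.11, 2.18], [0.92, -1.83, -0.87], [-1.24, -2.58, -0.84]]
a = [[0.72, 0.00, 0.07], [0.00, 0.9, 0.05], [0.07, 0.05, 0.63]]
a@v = [[-1.16, -0.26, 1.51], [0.77, -1.78, -0.82], [-0.84, -1.72, -0.42]]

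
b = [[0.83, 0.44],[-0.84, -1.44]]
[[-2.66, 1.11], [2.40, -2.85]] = b @[[-3.36, 0.41],[0.29, 1.74]]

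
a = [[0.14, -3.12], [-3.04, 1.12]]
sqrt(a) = [[0.82+0.91j, (-0.97+0.79j)], [(-0.94+0.77j), (1.12+0.66j)]]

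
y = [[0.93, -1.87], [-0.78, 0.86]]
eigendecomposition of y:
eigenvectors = [[0.85, 0.83], [-0.53, 0.55]]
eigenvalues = [2.1, -0.31]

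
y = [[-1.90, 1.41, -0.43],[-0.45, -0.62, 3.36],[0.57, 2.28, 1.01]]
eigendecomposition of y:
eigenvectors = [[-0.81+0.00j, (-0.81-0j), (0.12+0j)], [(0.21-0.46j), 0.21+0.46j, 0.66+0.00j], [(-0.09+0.29j), (-0.09-0.29j), 0.74+0.00j]]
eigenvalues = [(-2.31+0.94j), (-2.31-0.94j), (3.11+0j)]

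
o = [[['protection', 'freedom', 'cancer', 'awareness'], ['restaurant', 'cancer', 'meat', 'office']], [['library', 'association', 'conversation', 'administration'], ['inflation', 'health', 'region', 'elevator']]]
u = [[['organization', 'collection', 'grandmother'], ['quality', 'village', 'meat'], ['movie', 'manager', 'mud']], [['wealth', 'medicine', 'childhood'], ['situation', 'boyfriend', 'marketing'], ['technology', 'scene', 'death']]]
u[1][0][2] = 'childhood'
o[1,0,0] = 'library'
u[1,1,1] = 'boyfriend'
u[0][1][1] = 'village'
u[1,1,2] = 'marketing'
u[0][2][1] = 'manager'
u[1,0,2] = 'childhood'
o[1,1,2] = 'region'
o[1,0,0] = 'library'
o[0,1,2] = 'meat'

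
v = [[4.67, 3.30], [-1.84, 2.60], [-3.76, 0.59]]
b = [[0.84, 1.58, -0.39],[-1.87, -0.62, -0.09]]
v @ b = [[-2.25,  5.33,  -2.12], [-6.41,  -4.52,  0.48], [-4.26,  -6.31,  1.41]]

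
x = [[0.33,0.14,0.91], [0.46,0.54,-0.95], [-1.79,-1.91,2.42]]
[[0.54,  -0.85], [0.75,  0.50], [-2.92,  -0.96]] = x @ [[0.69, 0.24], [1.1, -0.85], [0.17, -0.89]]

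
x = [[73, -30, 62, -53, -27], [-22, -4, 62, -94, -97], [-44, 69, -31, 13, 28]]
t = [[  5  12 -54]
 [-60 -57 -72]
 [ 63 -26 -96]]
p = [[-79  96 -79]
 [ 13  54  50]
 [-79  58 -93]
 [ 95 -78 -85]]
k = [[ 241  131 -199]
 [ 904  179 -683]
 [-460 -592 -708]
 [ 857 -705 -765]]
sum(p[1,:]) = 117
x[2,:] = [-44, 69, -31, 13, 28]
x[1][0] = -22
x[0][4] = -27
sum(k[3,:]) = -613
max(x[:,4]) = 28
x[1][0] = -22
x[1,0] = -22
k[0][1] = 131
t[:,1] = [12, -57, -26]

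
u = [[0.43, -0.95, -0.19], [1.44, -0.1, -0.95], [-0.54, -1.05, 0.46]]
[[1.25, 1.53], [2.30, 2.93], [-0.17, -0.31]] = u @ [[-1.0, 1.03], [-1.00, -0.86], [-3.83, -1.43]]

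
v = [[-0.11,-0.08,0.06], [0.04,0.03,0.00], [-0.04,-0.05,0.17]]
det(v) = -0.000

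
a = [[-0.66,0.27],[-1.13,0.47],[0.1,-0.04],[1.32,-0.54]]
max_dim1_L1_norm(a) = 1.86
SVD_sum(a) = [[-0.66,  0.27], [-1.13,  0.47], [0.10,  -0.04], [1.32,  -0.54]] + [[-0.0, -0.0], [0.0, 0.0], [0.00, 0.00], [0.0, 0.00]]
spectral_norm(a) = 2.01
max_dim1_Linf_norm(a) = 1.32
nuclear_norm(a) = 2.02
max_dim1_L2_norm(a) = 1.43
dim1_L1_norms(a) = [0.93, 1.6, 0.14, 1.86]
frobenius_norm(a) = 2.01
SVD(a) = [[-0.35, 0.26], [-0.61, -0.79], [0.05, -0.19], [0.71, -0.53]] @ diag([2.012924901681893, 0.005774096374372903]) @ [[0.92, -0.38], [-0.38, -0.92]]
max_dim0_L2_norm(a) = 1.86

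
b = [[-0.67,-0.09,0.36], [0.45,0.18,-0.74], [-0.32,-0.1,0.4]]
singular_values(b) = [1.24, 0.31, 0.0]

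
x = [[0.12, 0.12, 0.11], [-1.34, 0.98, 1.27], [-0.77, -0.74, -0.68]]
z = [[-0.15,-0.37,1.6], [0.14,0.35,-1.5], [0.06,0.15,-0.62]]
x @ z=[[0.01, 0.01, -0.06], [0.41, 1.03, -4.40], [-0.03, -0.08, 0.30]]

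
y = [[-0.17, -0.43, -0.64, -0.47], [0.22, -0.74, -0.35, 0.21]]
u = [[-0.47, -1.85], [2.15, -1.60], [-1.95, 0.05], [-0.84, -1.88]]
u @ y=[[-0.33, 1.57, 0.95, -0.17], [-0.72, 0.26, -0.82, -1.35], [0.34, 0.8, 1.23, 0.93], [-0.27, 1.75, 1.2, 0.0]]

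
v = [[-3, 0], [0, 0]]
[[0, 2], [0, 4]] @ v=[[0, 0], [0, 0]]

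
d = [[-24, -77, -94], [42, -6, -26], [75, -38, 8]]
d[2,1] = -38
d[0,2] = -94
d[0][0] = -24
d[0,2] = -94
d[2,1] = -38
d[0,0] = -24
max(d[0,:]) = -24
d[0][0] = -24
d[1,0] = 42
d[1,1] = -6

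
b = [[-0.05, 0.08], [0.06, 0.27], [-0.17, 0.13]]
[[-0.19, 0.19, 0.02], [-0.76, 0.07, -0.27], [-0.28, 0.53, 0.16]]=b @ [[-0.45, -2.51, -1.45], [-2.71, 0.83, -0.68]]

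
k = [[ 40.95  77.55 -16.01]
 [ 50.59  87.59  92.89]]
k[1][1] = 87.59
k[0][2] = -16.01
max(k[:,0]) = 50.59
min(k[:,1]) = 77.55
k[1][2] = 92.89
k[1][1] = 87.59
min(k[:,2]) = -16.01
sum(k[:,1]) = 165.14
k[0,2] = -16.01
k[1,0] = 50.59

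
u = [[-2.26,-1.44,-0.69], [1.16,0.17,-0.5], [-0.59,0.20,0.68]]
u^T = [[-2.26, 1.16, -0.59], [-1.44, 0.17, 0.20], [-0.69, -0.50, 0.68]]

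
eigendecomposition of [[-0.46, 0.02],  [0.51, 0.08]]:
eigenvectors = [[-0.74, -0.04],[0.67, -1.0]]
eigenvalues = [-0.48, 0.1]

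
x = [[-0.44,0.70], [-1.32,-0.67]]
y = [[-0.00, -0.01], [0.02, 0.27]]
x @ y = [[0.01, 0.19],[-0.01, -0.17]]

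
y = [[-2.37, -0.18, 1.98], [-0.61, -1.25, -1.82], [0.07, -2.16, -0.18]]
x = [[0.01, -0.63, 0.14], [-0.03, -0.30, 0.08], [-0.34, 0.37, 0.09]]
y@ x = [[-0.69,  2.28,  -0.17], [0.65,  0.09,  -0.35], [0.13,  0.54,  -0.18]]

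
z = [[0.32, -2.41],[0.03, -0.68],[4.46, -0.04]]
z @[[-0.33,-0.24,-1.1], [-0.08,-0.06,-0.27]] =[[0.09, 0.07, 0.30], [0.04, 0.03, 0.15], [-1.47, -1.07, -4.9]]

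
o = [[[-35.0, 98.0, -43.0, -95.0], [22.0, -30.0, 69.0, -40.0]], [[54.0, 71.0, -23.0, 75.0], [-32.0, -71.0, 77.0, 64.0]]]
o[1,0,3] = 75.0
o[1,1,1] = -71.0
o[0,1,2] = 69.0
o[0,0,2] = -43.0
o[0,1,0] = 22.0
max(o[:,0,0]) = 54.0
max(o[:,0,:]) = 98.0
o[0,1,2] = 69.0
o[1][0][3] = 75.0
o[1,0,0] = 54.0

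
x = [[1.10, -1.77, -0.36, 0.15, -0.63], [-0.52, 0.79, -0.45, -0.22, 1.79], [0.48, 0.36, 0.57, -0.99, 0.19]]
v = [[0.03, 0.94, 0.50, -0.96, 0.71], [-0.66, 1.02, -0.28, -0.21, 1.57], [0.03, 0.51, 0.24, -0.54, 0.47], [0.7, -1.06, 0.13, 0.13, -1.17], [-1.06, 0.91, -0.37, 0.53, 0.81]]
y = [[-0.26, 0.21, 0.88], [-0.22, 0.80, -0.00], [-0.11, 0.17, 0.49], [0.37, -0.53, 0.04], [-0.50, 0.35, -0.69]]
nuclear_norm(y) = 2.80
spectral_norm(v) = 3.29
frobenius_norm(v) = 3.67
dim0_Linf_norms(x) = [1.1, 1.77, 0.57, 0.99, 1.79]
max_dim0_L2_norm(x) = 1.97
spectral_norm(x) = 2.77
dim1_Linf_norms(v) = [0.96, 1.57, 0.54, 1.17, 1.06]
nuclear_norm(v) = 5.32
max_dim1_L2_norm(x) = 2.21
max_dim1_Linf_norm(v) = 1.57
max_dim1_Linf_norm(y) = 0.88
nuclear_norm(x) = 5.32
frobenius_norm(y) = 1.77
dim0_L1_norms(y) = [1.46, 2.06, 2.1]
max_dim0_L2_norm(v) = 2.28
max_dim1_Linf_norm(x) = 1.79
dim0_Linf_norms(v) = [1.06, 1.06, 0.5, 0.96, 1.57]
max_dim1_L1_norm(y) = 1.54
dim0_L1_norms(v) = [2.48, 4.44, 1.52, 2.37, 4.73]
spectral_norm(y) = 1.24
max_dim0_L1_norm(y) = 2.1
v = y @ x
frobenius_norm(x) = 3.31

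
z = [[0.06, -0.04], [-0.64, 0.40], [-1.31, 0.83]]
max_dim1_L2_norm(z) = 1.55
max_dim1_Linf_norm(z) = 1.31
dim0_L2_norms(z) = [1.46, 0.92]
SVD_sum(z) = [[0.06, -0.04], [-0.64, 0.40], [-1.31, 0.83]] + [[-0.00,-0.00], [-0.0,-0.00], [0.00,0.00]]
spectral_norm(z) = 1.73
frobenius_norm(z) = 1.73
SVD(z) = [[-0.04, -0.39],  [0.44, -0.84],  [0.9, 0.39]] @ diag([1.7262037756276583, 0.004530453489225714]) @ [[-0.85,  0.53], [0.53,  0.85]]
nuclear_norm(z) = 1.73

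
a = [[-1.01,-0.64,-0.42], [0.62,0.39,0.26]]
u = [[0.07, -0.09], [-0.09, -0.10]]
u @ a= [[-0.13,  -0.08,  -0.05], [0.03,  0.02,  0.01]]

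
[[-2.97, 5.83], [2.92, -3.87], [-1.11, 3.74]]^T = [[-2.97,2.92,-1.11], [5.83,-3.87,3.74]]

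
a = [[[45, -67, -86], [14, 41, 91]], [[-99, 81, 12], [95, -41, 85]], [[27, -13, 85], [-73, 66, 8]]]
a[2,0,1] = -13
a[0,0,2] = -86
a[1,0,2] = 12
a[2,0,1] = -13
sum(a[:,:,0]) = 9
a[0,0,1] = -67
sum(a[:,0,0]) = -27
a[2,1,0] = -73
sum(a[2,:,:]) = 100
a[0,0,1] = -67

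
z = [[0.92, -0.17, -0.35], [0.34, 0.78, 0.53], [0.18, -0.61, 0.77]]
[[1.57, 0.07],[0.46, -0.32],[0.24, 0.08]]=z@[[1.65, -0.03],[-0.05, -0.31],[-0.12, -0.13]]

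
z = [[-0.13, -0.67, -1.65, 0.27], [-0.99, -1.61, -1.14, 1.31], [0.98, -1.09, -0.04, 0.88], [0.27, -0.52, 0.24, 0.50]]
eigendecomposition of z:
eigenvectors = [[-0.43+0.00j, (0.62+0j), 0.62-0.00j, (0.07+0j)], [-0.87+0.00j, -0.19+0.31j, (-0.19-0.31j), 0.66+0.00j], [-0.20+0.00j, -0.19-0.58j, -0.19+0.58j, -0.15+0.00j], [(-0.11+0j), (-0.27-0.18j), (-0.27+0.18j), 0.73+0.00j]]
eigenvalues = [(-2.2+0j), (0.46+1.14j), (0.46-1.14j), (0.01+0j)]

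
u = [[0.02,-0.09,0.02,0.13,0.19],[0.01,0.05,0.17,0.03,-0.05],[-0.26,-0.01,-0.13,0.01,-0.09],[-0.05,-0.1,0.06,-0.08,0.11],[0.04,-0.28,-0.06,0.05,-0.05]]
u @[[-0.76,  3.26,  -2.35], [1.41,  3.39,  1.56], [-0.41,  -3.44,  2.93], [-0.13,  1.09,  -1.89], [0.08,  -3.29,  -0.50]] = [[-0.15, -0.79, -0.47], [-0.01, -0.19, 0.52], [0.23, -0.13, 0.24], [-0.11, -1.16, 0.23], [-0.41, -0.39, -0.78]]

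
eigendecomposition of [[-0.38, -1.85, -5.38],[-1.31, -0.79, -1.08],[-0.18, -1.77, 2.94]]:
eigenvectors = [[0.80+0.00j, (0.89+0j), 0.89-0.00j], [(0.57+0j), -0.23+0.06j, -0.23-0.06j], [(0.19+0j), (-0.38-0.09j), -0.38+0.09j]]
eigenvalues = [(-3+0j), (2.38+0.42j), (2.38-0.42j)]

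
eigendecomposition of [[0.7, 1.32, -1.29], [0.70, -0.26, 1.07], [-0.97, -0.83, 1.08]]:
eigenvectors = [[-0.67, -0.65, -0.23], [0.15, 0.76, 0.69], [0.73, 0.00, 0.68]]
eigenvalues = [1.8, -0.85, 0.57]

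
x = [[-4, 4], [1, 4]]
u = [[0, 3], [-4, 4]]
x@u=[[-16, 4], [-16, 19]]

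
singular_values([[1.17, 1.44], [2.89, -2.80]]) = [4.03, 1.85]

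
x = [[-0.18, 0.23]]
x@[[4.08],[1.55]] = [[-0.38]]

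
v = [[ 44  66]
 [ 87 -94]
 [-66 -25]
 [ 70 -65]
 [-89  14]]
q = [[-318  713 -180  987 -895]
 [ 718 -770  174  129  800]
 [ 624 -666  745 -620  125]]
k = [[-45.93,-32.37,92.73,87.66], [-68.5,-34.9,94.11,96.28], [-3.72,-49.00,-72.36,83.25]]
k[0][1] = -32.37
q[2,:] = [624, -666, 745, -620, 125]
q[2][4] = 125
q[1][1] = -770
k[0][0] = -45.93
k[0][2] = 92.73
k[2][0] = -3.72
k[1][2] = 94.11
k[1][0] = -68.5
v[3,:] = [70, -65]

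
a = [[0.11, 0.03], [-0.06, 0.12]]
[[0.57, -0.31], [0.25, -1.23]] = a@[[4.03, -0.0], [4.1, -10.28]]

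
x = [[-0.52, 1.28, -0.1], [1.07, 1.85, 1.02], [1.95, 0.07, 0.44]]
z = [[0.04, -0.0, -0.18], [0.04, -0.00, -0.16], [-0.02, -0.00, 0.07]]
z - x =[[0.56, -1.28, -0.08],[-1.03, -1.85, -1.18],[-1.97, -0.07, -0.37]]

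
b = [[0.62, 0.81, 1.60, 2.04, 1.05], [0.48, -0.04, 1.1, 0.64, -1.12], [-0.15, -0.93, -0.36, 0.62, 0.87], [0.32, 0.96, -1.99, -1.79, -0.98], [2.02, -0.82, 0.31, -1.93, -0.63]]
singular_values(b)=[4.36, 2.75, 1.84, 1.37, 0.62]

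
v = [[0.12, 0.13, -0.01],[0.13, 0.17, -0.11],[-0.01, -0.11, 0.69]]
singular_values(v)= [0.71, 0.26, 0.01]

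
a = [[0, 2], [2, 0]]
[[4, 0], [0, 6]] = a @ [[0, 3], [2, 0]]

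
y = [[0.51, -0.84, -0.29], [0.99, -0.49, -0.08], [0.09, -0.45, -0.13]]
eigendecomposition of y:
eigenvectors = [[(-0.29-0.55j), -0.29+0.55j, -0.14+0.00j], [(-0.68+0j), (-0.68-0j), -0.39+0.00j], [(-0.04-0.38j), -0.04+0.38j, (0.91+0j)]]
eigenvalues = [(-0.08+0.76j), (-0.08-0.76j), (0.05+0j)]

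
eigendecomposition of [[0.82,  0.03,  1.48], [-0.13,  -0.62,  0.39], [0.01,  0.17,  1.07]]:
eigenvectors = [[0.08,1.00,0.98], [0.99,-0.08,-0.03], [-0.1,0.02,0.18]]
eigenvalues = [-0.67, 0.85, 1.09]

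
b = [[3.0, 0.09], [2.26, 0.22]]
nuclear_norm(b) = 3.88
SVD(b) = [[-0.80, -0.60], [-0.6, 0.8]] @ diag([3.761564238294513, 0.12138567124591276]) @ [[-1.0, -0.05], [-0.05, 1.00]]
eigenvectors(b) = [[0.78, -0.03], [0.62, 1.0]]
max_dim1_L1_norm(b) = 3.09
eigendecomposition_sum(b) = [[3.0,  0.09],  [2.37,  0.07]] + [[0.0, -0.0], [-0.11, 0.15]]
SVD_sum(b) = [[3.0, 0.16], [2.27, 0.12]] + [[0.0,-0.07],[-0.01,0.10]]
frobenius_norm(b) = 3.76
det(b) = 0.46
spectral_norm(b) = 3.76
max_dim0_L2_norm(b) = 3.76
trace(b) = 3.22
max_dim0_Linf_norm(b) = 3.0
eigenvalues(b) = [3.07, 0.15]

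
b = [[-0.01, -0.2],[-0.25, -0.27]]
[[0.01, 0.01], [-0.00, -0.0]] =b @ [[0.05, 0.04], [-0.04, -0.03]]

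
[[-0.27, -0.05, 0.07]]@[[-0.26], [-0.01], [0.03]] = [[0.07]]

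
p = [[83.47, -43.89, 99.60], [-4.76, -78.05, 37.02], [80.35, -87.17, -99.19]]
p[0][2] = 99.6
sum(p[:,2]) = 37.43000000000001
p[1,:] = [-4.76, -78.05, 37.02]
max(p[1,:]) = 37.02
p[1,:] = [-4.76, -78.05, 37.02]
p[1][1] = -78.05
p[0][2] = 99.6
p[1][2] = 37.02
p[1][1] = -78.05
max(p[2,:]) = 80.35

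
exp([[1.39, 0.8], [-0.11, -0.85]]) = [[3.92, 1.26],[-0.17, 0.38]]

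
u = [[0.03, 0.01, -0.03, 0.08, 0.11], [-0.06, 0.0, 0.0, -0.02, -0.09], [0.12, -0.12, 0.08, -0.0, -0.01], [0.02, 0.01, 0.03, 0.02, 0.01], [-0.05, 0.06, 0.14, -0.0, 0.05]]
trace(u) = 0.18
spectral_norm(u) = 0.20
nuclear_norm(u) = 0.59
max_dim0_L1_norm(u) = 0.28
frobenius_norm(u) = 0.31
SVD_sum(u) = [[0.03, -0.02, 0.01, 0.01, 0.01], [-0.05, 0.04, -0.02, -0.01, -0.01], [0.13, -0.1, 0.05, 0.02, 0.03], [0.02, -0.01, 0.01, 0.0, 0.0], [-0.02, 0.01, -0.01, -0.0, -0.0]] + [[-0.01, 0.04, 0.04, 0.03, 0.08],[0.01, -0.03, -0.03, -0.02, -0.06],[0.0, -0.01, -0.01, -0.01, -0.03],[-0.0, 0.01, 0.01, 0.01, 0.02],[-0.01, 0.05, 0.04, 0.04, 0.09]] + [[0.02,-0.0,-0.08,0.03,0.03], [-0.01,0.00,0.04,-0.01,-0.01], [-0.01,0.0,0.04,-0.01,-0.02], [-0.00,0.0,0.01,-0.0,-0.00], [-0.02,0.0,0.1,-0.03,-0.04]] + [[-0.01, -0.0, 0.0, 0.02, -0.01], [-0.01, -0.01, 0.0, 0.03, -0.01], [-0.00, -0.00, 0.00, 0.0, -0.0], [-0.0, -0.0, 0.0, 0.01, -0.00], [-0.00, -0.0, 0.00, 0.0, -0.0]] + [[-0.0, -0.0, -0.0, -0.00, 0.00],[-0.00, -0.0, -0.0, -0.00, 0.00],[-0.00, -0.00, -0.0, -0.00, 0.0],[0.01, 0.01, 0.0, 0.0, -0.01],[-0.00, -0.0, -0.0, -0.00, 0.0]]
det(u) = -0.00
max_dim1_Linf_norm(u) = 0.14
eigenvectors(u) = [[(0.29+0j), 0.13+0.47j, (0.13-0.47j), (-0.64+0j), (-0.35+0j)], [-0.36+0.00j, (-0.17-0.28j), (-0.17+0.28j), -0.66+0.00j, -0.40+0.00j], [(0.72+0j), (0.34-0.42j), (0.34+0.42j), -0.02+0.00j, -0.03+0.00j], [(0.18+0j), (-0.04-0.03j), (-0.04+0.03j), 0.38+0.00j, (-0.67+0j)], [(0.49+0j), -0.60+0.00j, (-0.6-0j), 0.13+0.00j, 0.52+0.00j]]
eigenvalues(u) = [(0.18+0j), (-0+0.17j), (-0-0.17j), (-0.03+0j), (0.03+0j)]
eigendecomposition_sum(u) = [[(0.02-0j),(-0.01-0j),(0.03+0j),(0.01+0j),0.03-0.00j], [(-0.03+0j),(0.01+0j),(-0.04+0j),-0.02-0.00j,-0.03+0.00j], [0.06-0.00j,-0.03-0.00j,(0.09+0j),(0.03+0j),(0.07-0j)], [(0.02-0j),(-0.01-0j),(0.02+0j),0.01+0.00j,(0.02-0j)], [0.04-0.00j,(-0.02-0j),(0.06+0j),0.02+0.00j,(0.05-0j)]] + [[(0.01+0.04j),0.02-0.04j,-0.03-0.02j,(0.02-0j),(0.04-0.01j)], [-0.01-0.02j,(-0+0.03j),(0.02+0.01j),(-0.01+0.01j),(-0.03+0.02j)], [0.03-0.03j,(-0.05+0.01j),-0.00+0.04j,(-0.02-0.02j),-0.04-0.03j], [(-0-0j),0.00+0.00j,-0j,-0.00+0.00j,(-0+0j)], [-0.05-0.00j,0.04+0.03j,(0.04-0.03j),(-0+0.03j),0.06j]] + [[(0.01-0.04j),  0.02+0.04j,  -0.03+0.02j,  0.02+0.00j,  (0.04+0.01j)], [(-0.01+0.02j),  -0.00-0.03j,  (0.02-0.01j),  (-0.01-0.01j),  -0.03-0.02j], [0.03+0.03j,  (-0.05-0.01j),  (-0-0.04j),  -0.02+0.02j,  (-0.04+0.03j)], [(-0+0j),  0.00-0.00j,  0.00+0.00j,  -0.00-0.00j,  -0.00-0.00j], [-0.05+0.00j,  (0.04-0.03j),  (0.04+0.03j),  (-0-0.03j),  0.00-0.06j]] + [[(-0.01+0j), (-0.01-0j), (-0+0j), 0.01+0.00j, -0.00-0.00j], [(-0.01+0j), -0.01-0.00j, -0.00+0.00j, 0.01+0.00j, -0.00-0.00j], [(-0+0j), (-0-0j), -0.00+0.00j, 0j, (-0-0j)], [(0.01-0j), (0.01+0j), 0.00-0.00j, (-0.01-0j), 0.00+0.00j], [0.00-0.00j, 0.00+0.00j, -0j, (-0-0j), 0.00+0.00j]] + [[0.00-0.00j,0j,(-0+0j),0.01-0.00j,-0.00-0.00j], [0.00-0.00j,0.00+0.00j,(-0+0j),0.01-0.00j,-0.00-0.00j], [0.00-0.00j,0j,(-0+0j),0.00-0.00j,(-0-0j)], [-0j,0.01+0.00j,-0.00+0.00j,0.02-0.00j,-0.00-0.00j], [-0.00+0.00j,(-0.01-0j),0.00-0.00j,-0.02+0.00j,0.00+0.00j]]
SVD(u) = [[-0.2, -0.58, 0.55, -0.53, -0.21], [0.33, 0.41, -0.27, -0.8, -0.14], [-0.91, 0.20, -0.31, -0.14, -0.14], [-0.11, -0.16, -0.09, -0.26, 0.94], [0.12, -0.66, -0.72, -0.01, -0.16]] @ diag([0.19516050165954635, 0.17681838007216183, 0.16362304749730086, 0.03650979022348733, 0.021027900660400806]) @ [[-0.73,0.58,-0.27,-0.13,-0.19], [0.07,-0.4,-0.36,-0.33,-0.77], [0.18,-0.01,-0.89,0.29,0.31], [0.29,0.23,-0.11,-0.87,0.32], [0.58,0.67,0.04,0.21,-0.4]]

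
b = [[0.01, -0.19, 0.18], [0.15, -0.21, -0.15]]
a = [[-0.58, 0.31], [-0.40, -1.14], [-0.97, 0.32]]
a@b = [[0.04, 0.05, -0.15], [-0.18, 0.32, 0.1], [0.04, 0.12, -0.22]]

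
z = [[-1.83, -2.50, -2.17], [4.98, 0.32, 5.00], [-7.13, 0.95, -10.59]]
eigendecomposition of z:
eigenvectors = [[0.09+0.00j, -0.69+0.00j, (-0.69-0j)],[-0.41+0.00j, (0.05+0.55j), 0.05-0.55j],[0.91+0.00j, 0.47-0.04j, 0.47+0.04j]]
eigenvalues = [(-11.76+0j), (-0.17+1.91j), (-0.17-1.91j)]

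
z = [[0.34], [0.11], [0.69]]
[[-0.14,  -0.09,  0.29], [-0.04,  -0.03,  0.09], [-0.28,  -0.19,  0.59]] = z @ [[-0.4,-0.27,0.86]]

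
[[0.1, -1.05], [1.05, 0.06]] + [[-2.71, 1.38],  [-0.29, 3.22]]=[[-2.61, 0.33], [0.76, 3.28]]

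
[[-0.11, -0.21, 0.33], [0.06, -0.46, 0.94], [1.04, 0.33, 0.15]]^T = [[-0.11, 0.06, 1.04], [-0.21, -0.46, 0.33], [0.33, 0.94, 0.15]]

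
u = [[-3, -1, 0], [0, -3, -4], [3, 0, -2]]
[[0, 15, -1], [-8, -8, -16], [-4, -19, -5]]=u@[[0, -5, -1], [0, 0, 4], [2, 2, 1]]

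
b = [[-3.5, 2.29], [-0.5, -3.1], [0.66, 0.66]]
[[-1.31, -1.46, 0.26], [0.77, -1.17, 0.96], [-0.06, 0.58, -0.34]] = b@[[0.19, 0.6, -0.25], [-0.28, 0.28, -0.27]]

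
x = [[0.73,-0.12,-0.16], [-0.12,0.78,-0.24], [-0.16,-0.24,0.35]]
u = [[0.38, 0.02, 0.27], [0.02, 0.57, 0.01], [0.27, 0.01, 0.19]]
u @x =[[0.23, -0.09, 0.03], [-0.06, 0.44, -0.14], [0.17, -0.07, 0.02]]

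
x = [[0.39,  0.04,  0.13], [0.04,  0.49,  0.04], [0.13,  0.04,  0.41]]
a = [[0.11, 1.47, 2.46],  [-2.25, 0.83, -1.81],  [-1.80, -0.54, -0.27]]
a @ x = [[0.42, 0.82, 1.08], [-1.08, 0.24, -1.00], [-0.76, -0.35, -0.37]]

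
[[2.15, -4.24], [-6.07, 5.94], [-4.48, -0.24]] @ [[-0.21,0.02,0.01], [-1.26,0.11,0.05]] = [[4.89, -0.42, -0.19],  [-6.21, 0.53, 0.24],  [1.24, -0.12, -0.06]]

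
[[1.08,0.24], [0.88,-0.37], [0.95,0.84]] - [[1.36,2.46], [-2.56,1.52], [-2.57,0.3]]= [[-0.28, -2.22], [3.44, -1.89], [3.52, 0.54]]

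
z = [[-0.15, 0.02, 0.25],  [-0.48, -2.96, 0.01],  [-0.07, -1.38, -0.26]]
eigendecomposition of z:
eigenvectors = [[0.05,-0.85,-0.66], [-0.89,0.14,0.13], [-0.46,-0.51,0.74]]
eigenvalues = [-2.93, -0.0, -0.44]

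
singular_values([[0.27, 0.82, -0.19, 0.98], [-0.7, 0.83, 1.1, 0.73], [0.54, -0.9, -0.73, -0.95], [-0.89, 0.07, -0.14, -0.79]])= [2.47, 1.44, 0.69, 0.08]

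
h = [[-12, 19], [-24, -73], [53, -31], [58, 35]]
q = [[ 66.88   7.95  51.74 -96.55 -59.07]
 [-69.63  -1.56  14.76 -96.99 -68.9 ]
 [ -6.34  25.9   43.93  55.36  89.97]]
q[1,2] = 14.76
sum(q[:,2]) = 110.43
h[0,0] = -12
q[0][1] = 7.95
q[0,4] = -59.07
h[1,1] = -73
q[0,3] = -96.55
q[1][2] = 14.76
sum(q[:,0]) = -9.09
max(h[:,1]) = 35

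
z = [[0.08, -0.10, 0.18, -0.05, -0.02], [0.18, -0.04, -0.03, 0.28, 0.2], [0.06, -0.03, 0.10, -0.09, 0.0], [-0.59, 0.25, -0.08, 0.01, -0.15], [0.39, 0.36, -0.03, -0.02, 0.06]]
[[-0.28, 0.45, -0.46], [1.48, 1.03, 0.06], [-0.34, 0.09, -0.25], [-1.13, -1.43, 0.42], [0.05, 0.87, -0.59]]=z @ [[1.23, 2.51, -1.13], [-1.43, 0.21, -0.91], [-1.90, 2.21, -2.57], [3.0, 3.01, -0.54], [1.53, -0.95, 1.49]]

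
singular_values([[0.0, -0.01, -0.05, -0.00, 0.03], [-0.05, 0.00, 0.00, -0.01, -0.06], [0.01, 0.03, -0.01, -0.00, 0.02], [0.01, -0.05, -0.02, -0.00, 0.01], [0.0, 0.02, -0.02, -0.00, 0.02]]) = [0.09, 0.07, 0.05, 0.0, 0.0]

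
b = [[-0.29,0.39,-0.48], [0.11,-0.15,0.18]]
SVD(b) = [[-0.94, 0.35], [0.35, 0.94]] @ diag([0.7304742148819676, 0.0027242232972381733]) @ [[0.42, -0.57, 0.7], [0.04, -0.76, -0.65]]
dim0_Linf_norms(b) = [0.29, 0.39, 0.48]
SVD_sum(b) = [[-0.29, 0.39, -0.48], [0.11, -0.15, 0.18]] + [[0.0, -0.0, -0.00],  [0.0, -0.00, -0.00]]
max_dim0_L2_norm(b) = 0.51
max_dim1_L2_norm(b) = 0.68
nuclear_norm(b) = 0.73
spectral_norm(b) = 0.73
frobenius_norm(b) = 0.73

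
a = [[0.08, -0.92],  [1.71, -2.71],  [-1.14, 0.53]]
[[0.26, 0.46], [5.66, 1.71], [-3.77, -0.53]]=a @ [[3.31, 0.24], [0.0, -0.48]]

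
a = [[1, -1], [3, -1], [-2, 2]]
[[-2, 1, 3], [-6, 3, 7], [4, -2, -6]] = a@ [[-2, 1, 2], [0, 0, -1]]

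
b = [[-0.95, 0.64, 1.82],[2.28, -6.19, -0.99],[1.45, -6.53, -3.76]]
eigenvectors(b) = [[-0.24+0.00j, 0.74+0.00j, 0.74-0.00j], [0.55+0.00j, 0.33-0.18j, 0.33+0.18j], [(0.8+0j), -0.19+0.52j, -0.19-0.52j]]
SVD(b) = [[-0.15, -0.59, 0.8], [0.64, -0.67, -0.37], [0.75, 0.46, 0.48]] @ diag([10.092755570449931, 2.2827688398582575, 0.9619518797341461]) @ [[0.27, -0.89, -0.37],[-0.13, 0.35, -0.93],[-0.95, -0.3, 0.03]]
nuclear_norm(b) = 13.34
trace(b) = -10.90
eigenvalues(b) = [(-8.63+0j), (-1.14+1.13j), (-1.14-1.13j)]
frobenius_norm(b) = 10.39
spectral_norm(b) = 10.09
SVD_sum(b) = [[-0.4, 1.33, 0.55], [1.73, -5.77, -2.40], [2.03, -6.75, -2.81]] + [[0.18,  -0.46,  1.25], [0.20,  -0.53,  1.42], [-0.14,  0.36,  -0.97]] + [[-0.73,-0.23,0.02],[0.34,0.11,-0.01],[-0.44,-0.14,0.01]]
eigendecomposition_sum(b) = [[(-0.81+0j), 2.25-0.00j, 0.76-0.00j],  [(1.88-0j), (-5.22+0j), (-1.77+0j)],  [(2.77-0j), (-7.67+0j), (-2.59+0j)]] + [[-0.07+0.96j, (-0.81-0.51j), 0.53+0.63j],[0.20+0.45j, (-0.48-0.04j), (0.39+0.16j)],[-0.66-0.30j, 0.57-0.44j, -0.58+0.21j]] + [[(-0.07-0.96j), -0.81+0.51j, (0.53-0.63j)], [0.20-0.45j, (-0.48+0.04j), (0.39-0.16j)], [(-0.66+0.3j), 0.57+0.44j, (-0.58-0.21j)]]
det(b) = -22.16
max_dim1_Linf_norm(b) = 6.53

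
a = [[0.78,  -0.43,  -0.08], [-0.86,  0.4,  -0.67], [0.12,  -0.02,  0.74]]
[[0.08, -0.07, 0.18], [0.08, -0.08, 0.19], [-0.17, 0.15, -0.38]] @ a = [[0.14, -0.07, 0.17], [0.15, -0.07, 0.19], [-0.31, 0.14, -0.37]]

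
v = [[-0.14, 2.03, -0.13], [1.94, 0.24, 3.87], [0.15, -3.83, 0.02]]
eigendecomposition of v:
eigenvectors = [[0.89+0.00j, (0.37-0.02j), (0.37+0.02j)], [(0.03+0j), (0.02+0.6j), (0.02-0.6j)], [(-0.45+0j), -0.70+0.00j, (-0.7-0j)]]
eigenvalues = [(-0+0j), (0.06+3.3j), (0.06-3.3j)]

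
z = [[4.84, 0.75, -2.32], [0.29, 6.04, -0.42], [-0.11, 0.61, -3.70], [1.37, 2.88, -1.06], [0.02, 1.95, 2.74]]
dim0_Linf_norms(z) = [4.84, 6.04, 3.7]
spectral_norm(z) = 7.44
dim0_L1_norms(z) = [6.63, 12.23, 10.24]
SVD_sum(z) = [[1.31, 2.84, -1.03], [2.17, 4.71, -1.7], [0.65, 1.41, -0.51], [1.33, 2.9, -1.05], [0.33, 0.72, -0.26]] + [[1.89, -1.82, -2.65], [-1.27, 1.23, 1.78], [1.15, -1.11, -1.62], [0.02, -0.02, -0.03], [-1.46, 1.41, 2.05]] + [[1.65, -0.27, 1.36],[-0.61, 0.1, -0.5],[-1.91, 0.31, -1.57],[0.02, -0.0, 0.01],[1.15, -0.19, 0.95]]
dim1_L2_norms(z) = [5.42, 6.06, 3.75, 3.36, 3.36]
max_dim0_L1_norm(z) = 12.23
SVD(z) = [[0.44, -0.64, -0.58], [0.73, 0.43, 0.21], [0.22, -0.39, 0.67], [0.45, -0.01, -0.01], [0.11, 0.50, -0.41]] @ diag([7.437920987218028, 5.808687038268463, 3.7052241874620147]) @ [[0.4, 0.86, -0.31],[-0.51, 0.49, 0.71],[-0.77, 0.12, -0.63]]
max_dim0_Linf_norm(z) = 6.04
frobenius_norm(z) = 10.14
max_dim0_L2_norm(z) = 7.04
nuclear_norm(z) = 16.95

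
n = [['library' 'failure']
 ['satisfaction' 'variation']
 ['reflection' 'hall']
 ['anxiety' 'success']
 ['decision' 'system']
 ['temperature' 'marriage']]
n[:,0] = ['library', 'satisfaction', 'reflection', 'anxiety', 'decision', 'temperature']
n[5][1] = 'marriage'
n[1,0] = 'satisfaction'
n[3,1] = 'success'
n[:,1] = ['failure', 'variation', 'hall', 'success', 'system', 'marriage']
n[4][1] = 'system'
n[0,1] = 'failure'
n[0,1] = 'failure'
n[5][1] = 'marriage'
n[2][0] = 'reflection'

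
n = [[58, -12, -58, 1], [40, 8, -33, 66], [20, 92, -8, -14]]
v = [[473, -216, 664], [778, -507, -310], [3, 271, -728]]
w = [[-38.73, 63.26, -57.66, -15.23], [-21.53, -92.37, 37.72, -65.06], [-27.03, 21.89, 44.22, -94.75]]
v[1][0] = 778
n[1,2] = -33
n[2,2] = -8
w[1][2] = 37.72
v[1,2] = -310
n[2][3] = -14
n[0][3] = 1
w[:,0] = [-38.73, -21.53, -27.03]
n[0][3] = 1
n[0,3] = 1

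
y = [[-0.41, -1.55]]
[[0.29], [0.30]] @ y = [[-0.12,-0.45],[-0.12,-0.46]]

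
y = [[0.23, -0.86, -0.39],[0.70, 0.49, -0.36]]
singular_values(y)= [1.01, 0.88]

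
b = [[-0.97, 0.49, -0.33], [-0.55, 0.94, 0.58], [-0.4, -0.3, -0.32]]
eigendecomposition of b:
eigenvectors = [[-0.87+0.00j,  0.35-0.15j,  0.35+0.15j], [-0.10+0.00j,  0.78+0.00j,  0.78-0.00j], [(-0.48+0j),  -0.42+0.27j,  (-0.42-0.27j)]]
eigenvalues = [(-1.1+0j), (0.37+0.3j), (0.37-0.3j)]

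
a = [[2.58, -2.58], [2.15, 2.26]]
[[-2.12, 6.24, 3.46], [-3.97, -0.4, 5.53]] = a @ [[-1.32, 1.15, 1.94], [-0.50, -1.27, 0.60]]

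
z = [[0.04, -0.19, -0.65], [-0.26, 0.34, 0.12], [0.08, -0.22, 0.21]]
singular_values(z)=[0.73, 0.46, 0.08]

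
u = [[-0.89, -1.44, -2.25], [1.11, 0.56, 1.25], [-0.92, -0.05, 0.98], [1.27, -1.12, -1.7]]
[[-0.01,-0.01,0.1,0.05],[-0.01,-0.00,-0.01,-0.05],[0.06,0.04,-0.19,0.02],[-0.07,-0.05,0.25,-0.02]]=u @ [[-0.03, -0.02, 0.09, -0.03], [-0.02, -0.01, 0.05, -0.0], [0.03, 0.02, -0.11, -0.01]]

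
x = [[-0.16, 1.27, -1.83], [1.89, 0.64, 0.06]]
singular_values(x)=[2.26, 1.96]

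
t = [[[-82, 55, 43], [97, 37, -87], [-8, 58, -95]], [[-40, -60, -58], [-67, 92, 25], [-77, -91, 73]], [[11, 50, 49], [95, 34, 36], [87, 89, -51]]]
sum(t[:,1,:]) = 262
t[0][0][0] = -82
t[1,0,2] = -58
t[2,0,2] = 49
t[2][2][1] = 89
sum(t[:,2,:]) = -15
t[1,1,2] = 25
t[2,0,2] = 49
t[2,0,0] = 11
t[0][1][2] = -87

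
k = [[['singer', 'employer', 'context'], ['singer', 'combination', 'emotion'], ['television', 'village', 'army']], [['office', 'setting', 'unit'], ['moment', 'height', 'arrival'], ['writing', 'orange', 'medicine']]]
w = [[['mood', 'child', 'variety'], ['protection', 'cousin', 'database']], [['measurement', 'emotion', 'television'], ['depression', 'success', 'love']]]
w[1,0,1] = 'emotion'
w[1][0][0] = 'measurement'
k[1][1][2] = 'arrival'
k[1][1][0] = 'moment'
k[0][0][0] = 'singer'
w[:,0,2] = ['variety', 'television']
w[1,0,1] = 'emotion'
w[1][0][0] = 'measurement'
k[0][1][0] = 'singer'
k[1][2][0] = 'writing'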